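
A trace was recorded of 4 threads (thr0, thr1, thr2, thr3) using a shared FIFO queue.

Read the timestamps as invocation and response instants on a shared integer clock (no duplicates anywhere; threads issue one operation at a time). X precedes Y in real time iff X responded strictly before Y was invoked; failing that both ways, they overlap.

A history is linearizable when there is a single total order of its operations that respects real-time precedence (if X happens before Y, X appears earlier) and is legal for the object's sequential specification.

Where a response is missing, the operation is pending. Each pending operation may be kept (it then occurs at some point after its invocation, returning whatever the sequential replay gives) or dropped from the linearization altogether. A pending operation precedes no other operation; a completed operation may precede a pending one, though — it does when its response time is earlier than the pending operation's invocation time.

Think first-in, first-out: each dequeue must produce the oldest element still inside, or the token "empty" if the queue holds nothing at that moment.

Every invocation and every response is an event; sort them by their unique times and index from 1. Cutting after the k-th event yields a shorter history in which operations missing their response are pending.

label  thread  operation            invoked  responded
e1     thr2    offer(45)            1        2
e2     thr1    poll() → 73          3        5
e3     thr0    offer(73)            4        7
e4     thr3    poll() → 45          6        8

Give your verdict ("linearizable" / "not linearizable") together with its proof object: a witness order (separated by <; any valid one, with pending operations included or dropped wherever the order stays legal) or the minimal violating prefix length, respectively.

events 1..4 are fine; event 5 — the response of e2 at time 5 — makes the prefix non-linearizable
one real-time candidate order over the 2 completed operations — the FIFO queue replay rejects it
completion choices over the 1 pending operation (e3) were checked; none helps
one such order, e1, e2 (pending dropped), breaks at step 2 where e2 poll() → 73 is illegal

not linearizable — minimal violating prefix: 5 events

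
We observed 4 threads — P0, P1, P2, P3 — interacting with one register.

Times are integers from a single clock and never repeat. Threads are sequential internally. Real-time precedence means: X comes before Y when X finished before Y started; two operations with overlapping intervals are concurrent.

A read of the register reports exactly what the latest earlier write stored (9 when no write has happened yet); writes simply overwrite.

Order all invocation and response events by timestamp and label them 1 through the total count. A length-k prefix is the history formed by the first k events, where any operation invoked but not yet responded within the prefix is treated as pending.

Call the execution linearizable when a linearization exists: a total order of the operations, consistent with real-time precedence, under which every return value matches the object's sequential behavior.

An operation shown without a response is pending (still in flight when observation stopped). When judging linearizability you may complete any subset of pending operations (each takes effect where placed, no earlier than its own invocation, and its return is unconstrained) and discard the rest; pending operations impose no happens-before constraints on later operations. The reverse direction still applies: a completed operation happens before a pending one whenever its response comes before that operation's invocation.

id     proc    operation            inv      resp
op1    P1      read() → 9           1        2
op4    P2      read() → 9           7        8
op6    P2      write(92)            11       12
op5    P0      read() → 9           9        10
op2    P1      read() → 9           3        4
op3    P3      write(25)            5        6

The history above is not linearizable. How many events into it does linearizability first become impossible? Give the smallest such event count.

one valid order for events 1..7 is op1, op2, op3:
step 1: op1 read() → 9 — value 9
step 2: op2 read() → 9 — value 9
step 3: op3 write(25) — value 25
with event 8 included (op4 responding at time 8), all real-time-consistent orders fail
for example op1, op2, op3, op4 fails at step 4: op4 read() → 9 is not legal there

8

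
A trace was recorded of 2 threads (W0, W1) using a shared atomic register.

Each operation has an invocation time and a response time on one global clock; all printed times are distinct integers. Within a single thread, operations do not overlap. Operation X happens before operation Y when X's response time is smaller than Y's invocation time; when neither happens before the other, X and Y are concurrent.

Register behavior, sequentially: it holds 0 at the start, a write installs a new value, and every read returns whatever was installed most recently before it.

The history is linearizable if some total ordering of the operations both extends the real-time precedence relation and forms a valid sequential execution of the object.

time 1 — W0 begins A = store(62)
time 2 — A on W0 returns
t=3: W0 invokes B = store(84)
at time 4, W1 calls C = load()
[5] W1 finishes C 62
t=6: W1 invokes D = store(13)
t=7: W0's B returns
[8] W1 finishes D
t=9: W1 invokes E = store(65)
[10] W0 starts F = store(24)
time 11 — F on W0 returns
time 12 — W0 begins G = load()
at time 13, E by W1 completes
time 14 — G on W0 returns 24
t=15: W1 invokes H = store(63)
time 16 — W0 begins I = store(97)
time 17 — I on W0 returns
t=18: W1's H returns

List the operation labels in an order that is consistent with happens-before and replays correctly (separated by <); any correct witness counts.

step 1: A store(62) — value 62
step 2: C load() → 62 — value 62
step 3: B store(84) — value 84
step 4: D store(13) — value 13
step 5: E store(65) — value 65
step 6: F store(24) — value 24
step 7: G load() → 24 — value 24
step 8: H store(63) — value 63
step 9: I store(97) — value 97

A < C < B < D < E < F < G < H < I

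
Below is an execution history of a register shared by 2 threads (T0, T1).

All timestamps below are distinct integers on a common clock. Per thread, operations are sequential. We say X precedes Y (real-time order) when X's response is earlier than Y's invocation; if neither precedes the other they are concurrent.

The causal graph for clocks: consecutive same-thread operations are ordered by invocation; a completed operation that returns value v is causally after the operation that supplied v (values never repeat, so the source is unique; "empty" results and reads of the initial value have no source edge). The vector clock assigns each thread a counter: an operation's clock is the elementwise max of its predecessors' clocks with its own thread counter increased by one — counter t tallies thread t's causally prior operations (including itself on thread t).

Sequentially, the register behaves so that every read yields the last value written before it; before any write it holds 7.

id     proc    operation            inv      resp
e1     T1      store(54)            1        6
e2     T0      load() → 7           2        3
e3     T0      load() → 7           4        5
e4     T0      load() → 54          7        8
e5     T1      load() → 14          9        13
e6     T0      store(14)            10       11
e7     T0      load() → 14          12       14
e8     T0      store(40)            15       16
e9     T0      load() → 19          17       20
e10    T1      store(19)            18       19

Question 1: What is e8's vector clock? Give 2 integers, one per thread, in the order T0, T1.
Answer: (6, 1)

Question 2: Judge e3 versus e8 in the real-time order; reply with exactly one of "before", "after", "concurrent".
Answer: before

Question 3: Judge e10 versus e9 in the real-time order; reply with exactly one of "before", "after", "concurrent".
Answer: concurrent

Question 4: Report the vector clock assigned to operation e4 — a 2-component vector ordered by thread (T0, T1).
Answer: (3, 1)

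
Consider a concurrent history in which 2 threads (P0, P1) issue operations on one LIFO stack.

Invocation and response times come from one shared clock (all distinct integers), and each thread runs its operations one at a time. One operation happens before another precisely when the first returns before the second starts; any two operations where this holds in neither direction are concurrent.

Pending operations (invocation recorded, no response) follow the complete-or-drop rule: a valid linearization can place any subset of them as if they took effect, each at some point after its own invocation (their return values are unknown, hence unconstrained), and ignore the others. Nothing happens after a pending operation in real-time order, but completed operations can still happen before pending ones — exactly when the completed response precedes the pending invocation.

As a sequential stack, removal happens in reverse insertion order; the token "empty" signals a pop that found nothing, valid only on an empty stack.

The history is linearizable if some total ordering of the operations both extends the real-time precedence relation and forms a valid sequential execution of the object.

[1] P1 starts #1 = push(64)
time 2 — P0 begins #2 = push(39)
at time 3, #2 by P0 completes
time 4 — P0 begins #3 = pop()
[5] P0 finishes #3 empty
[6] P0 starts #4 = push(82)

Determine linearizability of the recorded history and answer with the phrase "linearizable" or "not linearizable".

not linearizable

prefix check: 1..4 passes, 1..5 fails once #3's time-5 response joins
exactly one order of the 2 completed ops respects real time; the LIFO stack replay fails
every completion of the 1 pending operation (#1) was checked; none linearizes
e.g. #2, #3 (pending dropped): illegal at step 2, since #3 pop() → empty cannot apply there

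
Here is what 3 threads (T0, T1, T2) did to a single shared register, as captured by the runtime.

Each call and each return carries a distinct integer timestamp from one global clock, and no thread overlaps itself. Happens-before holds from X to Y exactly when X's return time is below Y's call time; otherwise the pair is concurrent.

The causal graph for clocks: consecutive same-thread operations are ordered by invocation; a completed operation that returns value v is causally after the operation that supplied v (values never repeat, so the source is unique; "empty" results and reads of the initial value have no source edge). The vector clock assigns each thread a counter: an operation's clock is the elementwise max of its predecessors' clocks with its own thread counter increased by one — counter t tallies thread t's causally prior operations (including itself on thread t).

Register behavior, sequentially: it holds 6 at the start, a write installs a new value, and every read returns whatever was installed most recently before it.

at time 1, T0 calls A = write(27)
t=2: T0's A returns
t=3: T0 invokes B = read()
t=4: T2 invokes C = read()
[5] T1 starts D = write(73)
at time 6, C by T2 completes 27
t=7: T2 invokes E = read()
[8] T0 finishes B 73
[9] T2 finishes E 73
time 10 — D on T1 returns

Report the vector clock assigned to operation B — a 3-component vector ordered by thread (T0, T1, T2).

VC(D, invoked at 5): no causal predecessors; +1 on T1 → (0, 1, 0)
VC(A, invoked at 1): no causal predecessors; +1 on T0 → (1, 0, 0)
C (invocation 4): componentwise max over VC(A)=(1, 0, 0), +1 at T2, giving (1, 0, 1)
B (invocation 3): componentwise max over VC(A)=(1, 0, 0), VC(D)=(0, 1, 0), +1 at T0, giving (2, 1, 0)
E (invocation 7): componentwise max over VC(C)=(1, 0, 1), VC(D)=(0, 1, 0), +1 at T2, giving (1, 1, 2)
target: VC(B) = (2, 1, 0)

(2, 1, 0)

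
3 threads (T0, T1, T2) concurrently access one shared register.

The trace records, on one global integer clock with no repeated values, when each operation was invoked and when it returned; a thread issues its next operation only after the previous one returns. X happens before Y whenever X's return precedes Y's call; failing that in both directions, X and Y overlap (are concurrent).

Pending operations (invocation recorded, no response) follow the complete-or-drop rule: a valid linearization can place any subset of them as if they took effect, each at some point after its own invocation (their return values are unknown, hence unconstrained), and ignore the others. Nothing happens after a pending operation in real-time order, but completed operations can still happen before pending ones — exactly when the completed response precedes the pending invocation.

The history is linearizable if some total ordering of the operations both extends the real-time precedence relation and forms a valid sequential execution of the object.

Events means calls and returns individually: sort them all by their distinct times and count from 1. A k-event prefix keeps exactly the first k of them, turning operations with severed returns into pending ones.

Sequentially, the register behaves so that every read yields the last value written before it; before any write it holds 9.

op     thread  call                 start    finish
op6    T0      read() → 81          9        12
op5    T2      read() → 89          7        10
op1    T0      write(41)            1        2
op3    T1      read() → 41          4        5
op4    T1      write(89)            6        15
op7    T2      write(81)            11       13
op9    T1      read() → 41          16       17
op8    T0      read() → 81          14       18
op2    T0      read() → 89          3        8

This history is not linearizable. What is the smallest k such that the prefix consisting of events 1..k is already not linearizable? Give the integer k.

17

events 1..16 are linearizable; a witness order is op1, op3, op4, op2, op5, op7, op6:
step 1: op1 write(41) — value 41
step 2: op3 read() → 41 — value 41
step 3: op4 write(89) — value 89
step 4: op2 read() → 89 — value 89
step 5: op5 read() → 89 — value 89
step 6: op7 write(81) — value 81
step 7: op6 read() → 81 — value 81
event 17 — op9's response, time 17 — after it, nothing linearizes
including or dropping the 1 pending operation (op8) in any combination fails
sample order op1, op2, op3, op4, op5, op6, op7, op9 (pending dropped) stalls at step 2 — op2 read() → 89 has no legal effect
sample order op1, op2, op3, op4, op5, op7, op6, op9 (pending dropped) stalls at step 2 — op2 read() → 89 has no legal effect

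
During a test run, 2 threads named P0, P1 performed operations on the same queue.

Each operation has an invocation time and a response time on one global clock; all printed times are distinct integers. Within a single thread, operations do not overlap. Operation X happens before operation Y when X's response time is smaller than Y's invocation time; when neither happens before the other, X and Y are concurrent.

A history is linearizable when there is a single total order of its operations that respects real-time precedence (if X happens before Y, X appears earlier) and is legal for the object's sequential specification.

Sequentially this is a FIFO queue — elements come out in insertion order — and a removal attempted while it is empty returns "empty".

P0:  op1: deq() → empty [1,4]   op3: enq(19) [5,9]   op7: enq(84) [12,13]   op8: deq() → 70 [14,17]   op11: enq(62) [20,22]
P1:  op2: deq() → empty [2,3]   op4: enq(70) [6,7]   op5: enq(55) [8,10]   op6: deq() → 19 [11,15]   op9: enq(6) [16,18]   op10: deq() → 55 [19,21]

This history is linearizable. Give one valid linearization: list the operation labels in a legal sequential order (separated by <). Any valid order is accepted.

op1 < op2 < op3 < op4 < op5 < op6 < op7 < op8 < op9 < op10 < op11

step 1: op1 deq() → empty — queue <>
step 2: op2 deq() → empty — queue <>
step 3: op3 enq(19) — queue <19>
step 4: op4 enq(70) — queue <19,70>
step 5: op5 enq(55) — queue <19,70,55>
step 6: op6 deq() → 19 — queue <70,55>
step 7: op7 enq(84) — queue <70,55,84>
step 8: op8 deq() → 70 — queue <55,84>
step 9: op9 enq(6) — queue <55,84,6>
step 10: op10 deq() → 55 — queue <84,6>
step 11: op11 enq(62) — queue <84,6,62>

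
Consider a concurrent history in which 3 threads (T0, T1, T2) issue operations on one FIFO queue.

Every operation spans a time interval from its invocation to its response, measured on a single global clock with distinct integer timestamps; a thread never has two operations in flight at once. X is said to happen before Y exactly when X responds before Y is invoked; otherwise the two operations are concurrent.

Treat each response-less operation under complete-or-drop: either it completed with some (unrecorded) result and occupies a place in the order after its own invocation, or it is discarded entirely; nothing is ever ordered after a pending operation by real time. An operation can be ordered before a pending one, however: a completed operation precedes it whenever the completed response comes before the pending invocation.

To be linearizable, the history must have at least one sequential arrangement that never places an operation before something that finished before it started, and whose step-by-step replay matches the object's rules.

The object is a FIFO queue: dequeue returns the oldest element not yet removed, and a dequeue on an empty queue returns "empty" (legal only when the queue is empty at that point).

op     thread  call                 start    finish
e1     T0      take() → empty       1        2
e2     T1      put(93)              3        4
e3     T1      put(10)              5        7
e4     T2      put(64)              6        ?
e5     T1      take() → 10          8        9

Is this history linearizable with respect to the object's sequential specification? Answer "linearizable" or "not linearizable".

the violation lands at event 9, e5's response at time 9: events 1..8 linearize, events 1..9 do not
the completed operations (4 total) allow one real-time order; the FIFO queue replay rejects it
including or dropping the 1 pending operation (e4) in any combination fails
one such order, e1, e2, e3, e5 (pending dropped), breaks at step 4 where e5 take() → 10 is illegal

not linearizable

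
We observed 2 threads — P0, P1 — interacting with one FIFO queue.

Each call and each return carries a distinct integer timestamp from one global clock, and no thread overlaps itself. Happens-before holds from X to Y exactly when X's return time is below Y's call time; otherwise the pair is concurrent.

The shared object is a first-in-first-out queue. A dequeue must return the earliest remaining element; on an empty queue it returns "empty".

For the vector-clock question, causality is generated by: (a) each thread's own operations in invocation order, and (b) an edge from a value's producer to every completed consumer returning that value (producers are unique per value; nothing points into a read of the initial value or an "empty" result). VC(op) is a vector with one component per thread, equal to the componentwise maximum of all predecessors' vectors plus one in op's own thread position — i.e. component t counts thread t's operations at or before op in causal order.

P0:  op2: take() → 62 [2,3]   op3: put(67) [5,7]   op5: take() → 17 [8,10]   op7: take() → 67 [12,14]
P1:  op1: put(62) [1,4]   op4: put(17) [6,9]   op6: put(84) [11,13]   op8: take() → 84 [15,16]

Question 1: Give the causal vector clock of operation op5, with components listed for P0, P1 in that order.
invoked at 1, op1 has no predecessors; its own P1 bump gives (0, 1)
from VC(op1)=(0, 1), op4 (invoked 6) maxes components and bumps P1 → (0, 2)
from VC(op1)=(0, 1), op2 (invoked 2) maxes components and bumps P0 → (1, 1)
from VC(op4)=(0, 2), op6 (invoked 11) maxes components and bumps P1 → (0, 3)
from VC(op2)=(1, 1), op3 (invoked 5) maxes components and bumps P0 → (2, 1)
from VC(op6)=(0, 3), op8 (invoked 15) maxes components and bumps P1 → (0, 4)
from VC(op3)=(2, 1), VC(op4)=(0, 2), op5 (invoked 8) maxes components and bumps P0 → (3, 2)
from VC(op3)=(2, 1), VC(op5)=(3, 2), op7 (invoked 12) maxes components and bumps P0 → (4, 2)
target: VC(op5) = (3, 2)

(3, 2)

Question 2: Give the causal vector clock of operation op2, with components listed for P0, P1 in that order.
op1, invoked 1, has no incoming edges; only P1's bump applies → (0, 1)
merge at op4 (invoked 6): VC(op1)=(0, 1), own-thread bump on P1 → (0, 2)
merge at op2 (invoked 2): VC(op1)=(0, 1), own-thread bump on P0 → (1, 1)
merge at op6 (invoked 11): VC(op4)=(0, 2), own-thread bump on P1 → (0, 3)
merge at op3 (invoked 5): VC(op2)=(1, 1), own-thread bump on P0 → (2, 1)
merge at op8 (invoked 15): VC(op6)=(0, 3), own-thread bump on P1 → (0, 4)
merge at op5 (invoked 8): VC(op3)=(2, 1), VC(op4)=(0, 2), own-thread bump on P0 → (3, 2)
merge at op7 (invoked 12): VC(op3)=(2, 1), VC(op5)=(3, 2), own-thread bump on P0 → (4, 2)
target: VC(op2) = (1, 1)

(1, 1)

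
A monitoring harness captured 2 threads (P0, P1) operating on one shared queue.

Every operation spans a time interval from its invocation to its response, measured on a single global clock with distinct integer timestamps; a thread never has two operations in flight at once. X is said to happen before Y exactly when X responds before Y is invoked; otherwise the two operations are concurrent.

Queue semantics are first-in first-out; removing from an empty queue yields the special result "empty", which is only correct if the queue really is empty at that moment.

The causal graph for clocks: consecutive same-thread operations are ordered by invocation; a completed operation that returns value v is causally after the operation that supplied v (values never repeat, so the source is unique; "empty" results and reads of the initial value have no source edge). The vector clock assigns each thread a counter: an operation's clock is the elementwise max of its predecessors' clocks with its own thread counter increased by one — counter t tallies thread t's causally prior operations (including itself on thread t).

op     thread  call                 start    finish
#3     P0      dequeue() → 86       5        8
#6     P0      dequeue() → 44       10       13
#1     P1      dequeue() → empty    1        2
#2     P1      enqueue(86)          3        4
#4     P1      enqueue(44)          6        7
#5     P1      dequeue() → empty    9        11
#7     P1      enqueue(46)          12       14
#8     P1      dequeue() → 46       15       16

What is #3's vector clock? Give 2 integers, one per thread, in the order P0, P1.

VC(#1, invoked at 1): no causal predecessors; +1 on P1 → (0, 1)
#2 (invocation 3): componentwise max over VC(#1)=(0, 1), +1 at P1, giving (0, 2)
#4 (invocation 6): componentwise max over VC(#2)=(0, 2), +1 at P1, giving (0, 3)
#3 (invocation 5): componentwise max over VC(#2)=(0, 2), +1 at P0, giving (1, 2)
#5 (invocation 9): componentwise max over VC(#4)=(0, 3), +1 at P1, giving (0, 4)
#7 (invocation 12): componentwise max over VC(#5)=(0, 4), +1 at P1, giving (0, 5)
#6 (invocation 10): componentwise max over VC(#3)=(1, 2), VC(#4)=(0, 3), +1 at P0, giving (2, 3)
#8 (invocation 15): componentwise max over VC(#7)=(0, 5), +1 at P1, giving (0, 6)
target: VC(#3) = (1, 2)

(1, 2)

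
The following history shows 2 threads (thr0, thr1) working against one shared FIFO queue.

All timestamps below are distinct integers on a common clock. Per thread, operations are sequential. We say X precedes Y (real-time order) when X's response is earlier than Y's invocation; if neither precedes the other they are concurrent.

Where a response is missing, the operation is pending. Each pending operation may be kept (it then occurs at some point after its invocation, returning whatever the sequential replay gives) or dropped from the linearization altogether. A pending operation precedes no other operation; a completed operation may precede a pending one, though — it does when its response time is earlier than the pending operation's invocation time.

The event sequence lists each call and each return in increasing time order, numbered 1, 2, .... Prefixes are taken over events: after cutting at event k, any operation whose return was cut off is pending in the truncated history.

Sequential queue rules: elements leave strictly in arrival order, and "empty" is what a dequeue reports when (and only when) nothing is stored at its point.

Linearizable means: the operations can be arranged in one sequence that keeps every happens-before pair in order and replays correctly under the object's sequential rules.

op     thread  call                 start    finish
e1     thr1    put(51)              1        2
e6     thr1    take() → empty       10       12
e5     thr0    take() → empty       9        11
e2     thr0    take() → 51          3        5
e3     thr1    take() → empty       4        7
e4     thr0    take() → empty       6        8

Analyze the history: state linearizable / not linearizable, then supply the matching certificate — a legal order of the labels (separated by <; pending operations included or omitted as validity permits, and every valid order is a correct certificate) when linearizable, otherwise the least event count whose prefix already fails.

linearizable — witness: e1 < e2 < e3 < e4 < e5 < e6

1. e1 put(51), leaving queue <51>
2. e2 take() → 51, leaving queue <>
3. e3 take() → empty, leaving queue <>
4. e4 take() → empty, leaving queue <>
5. e5 take() → empty, leaving queue <>
6. e6 take() → empty, leaving queue <>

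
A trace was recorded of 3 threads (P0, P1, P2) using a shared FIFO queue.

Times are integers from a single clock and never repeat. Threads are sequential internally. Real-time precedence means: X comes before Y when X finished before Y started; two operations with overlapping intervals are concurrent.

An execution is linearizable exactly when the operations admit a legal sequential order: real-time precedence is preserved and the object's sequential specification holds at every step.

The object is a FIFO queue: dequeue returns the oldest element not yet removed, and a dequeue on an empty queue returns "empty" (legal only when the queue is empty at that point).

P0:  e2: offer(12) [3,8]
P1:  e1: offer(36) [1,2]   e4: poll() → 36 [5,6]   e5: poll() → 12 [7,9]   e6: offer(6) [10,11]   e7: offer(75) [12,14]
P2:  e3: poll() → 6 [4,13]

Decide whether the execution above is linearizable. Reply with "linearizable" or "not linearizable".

witness order: e1, e2, e4, e5, e6, e3, e7
step 1: e1 offer(36) — queue <36>
step 2: e2 offer(12) — queue <36,12>
step 3: e4 poll() → 36 — queue <12>
step 4: e5 poll() → 12 — queue <>
step 5: e6 offer(6) — queue <6>
step 6: e3 poll() → 6 — queue <>
step 7: e7 offer(75) — queue <75>

linearizable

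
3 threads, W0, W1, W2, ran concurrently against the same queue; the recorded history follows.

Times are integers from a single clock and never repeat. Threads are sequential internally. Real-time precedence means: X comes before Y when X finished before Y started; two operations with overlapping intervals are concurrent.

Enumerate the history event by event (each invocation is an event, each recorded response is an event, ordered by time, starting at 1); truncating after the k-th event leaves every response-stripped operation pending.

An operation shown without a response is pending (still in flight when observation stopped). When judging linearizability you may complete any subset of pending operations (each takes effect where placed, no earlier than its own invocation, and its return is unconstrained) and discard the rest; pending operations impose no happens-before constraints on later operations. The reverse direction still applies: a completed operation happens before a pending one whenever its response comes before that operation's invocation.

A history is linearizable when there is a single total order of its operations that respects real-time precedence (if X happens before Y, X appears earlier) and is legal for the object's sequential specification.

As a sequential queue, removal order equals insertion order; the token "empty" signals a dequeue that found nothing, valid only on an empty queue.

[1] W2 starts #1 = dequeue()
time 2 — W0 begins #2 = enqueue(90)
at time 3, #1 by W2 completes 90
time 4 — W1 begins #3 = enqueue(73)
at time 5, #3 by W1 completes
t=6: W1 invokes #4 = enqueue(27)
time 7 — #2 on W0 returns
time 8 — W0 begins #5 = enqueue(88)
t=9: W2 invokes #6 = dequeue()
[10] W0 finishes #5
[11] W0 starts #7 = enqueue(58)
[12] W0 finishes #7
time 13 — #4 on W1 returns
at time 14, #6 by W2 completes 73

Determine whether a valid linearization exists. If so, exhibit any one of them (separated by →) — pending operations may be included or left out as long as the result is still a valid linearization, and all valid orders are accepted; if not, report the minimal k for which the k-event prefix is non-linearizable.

after step 1 (#2 enqueue(90)): queue <90>
after step 2 (#1 dequeue() → 90): queue <>
after step 3 (#3 enqueue(73)): queue <73>
after step 4 (#4 enqueue(27)): queue <73,27>
after step 5 (#5 enqueue(88)): queue <73,27,88>
after step 6 (#6 dequeue() → 73): queue <27,88>
after step 7 (#7 enqueue(58)): queue <27,88,58>

linearizable — witness: #2 → #1 → #3 → #4 → #5 → #6 → #7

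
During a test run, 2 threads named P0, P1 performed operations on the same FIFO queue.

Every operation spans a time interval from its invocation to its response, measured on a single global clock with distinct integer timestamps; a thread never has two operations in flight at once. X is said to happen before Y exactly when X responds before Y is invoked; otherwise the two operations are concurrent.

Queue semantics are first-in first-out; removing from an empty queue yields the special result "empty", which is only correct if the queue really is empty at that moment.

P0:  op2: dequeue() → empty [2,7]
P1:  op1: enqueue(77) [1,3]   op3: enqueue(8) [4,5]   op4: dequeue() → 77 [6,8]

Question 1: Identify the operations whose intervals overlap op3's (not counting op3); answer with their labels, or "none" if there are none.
Answer: op2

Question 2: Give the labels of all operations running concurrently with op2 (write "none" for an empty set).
Answer: op1, op3, op4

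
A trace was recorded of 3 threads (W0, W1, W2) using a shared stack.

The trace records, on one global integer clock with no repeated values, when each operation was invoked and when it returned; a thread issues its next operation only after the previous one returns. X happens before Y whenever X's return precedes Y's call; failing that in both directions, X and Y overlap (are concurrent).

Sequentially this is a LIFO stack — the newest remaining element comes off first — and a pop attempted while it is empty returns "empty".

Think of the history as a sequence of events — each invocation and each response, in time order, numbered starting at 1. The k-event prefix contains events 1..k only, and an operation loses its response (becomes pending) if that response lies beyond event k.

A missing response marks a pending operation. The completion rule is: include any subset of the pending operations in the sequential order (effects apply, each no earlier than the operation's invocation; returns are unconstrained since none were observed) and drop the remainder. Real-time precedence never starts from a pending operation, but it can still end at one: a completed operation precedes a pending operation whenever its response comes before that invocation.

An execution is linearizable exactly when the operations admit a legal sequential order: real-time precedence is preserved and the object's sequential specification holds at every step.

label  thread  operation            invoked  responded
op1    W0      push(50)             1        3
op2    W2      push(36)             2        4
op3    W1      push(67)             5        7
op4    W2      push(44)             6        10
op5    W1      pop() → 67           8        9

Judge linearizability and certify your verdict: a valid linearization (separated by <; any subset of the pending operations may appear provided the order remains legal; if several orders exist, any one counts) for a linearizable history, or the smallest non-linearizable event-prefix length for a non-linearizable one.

step 1: op1 push(50) — stack <50>
step 2: op2 push(36) — stack <50,36>
step 3: op3 push(67) — stack <50,36,67>
step 4: op5 pop() → 67 — stack <50,36>
step 5: op4 push(44) — stack <50,36,44>

linearizable — witness: op1 < op2 < op3 < op5 < op4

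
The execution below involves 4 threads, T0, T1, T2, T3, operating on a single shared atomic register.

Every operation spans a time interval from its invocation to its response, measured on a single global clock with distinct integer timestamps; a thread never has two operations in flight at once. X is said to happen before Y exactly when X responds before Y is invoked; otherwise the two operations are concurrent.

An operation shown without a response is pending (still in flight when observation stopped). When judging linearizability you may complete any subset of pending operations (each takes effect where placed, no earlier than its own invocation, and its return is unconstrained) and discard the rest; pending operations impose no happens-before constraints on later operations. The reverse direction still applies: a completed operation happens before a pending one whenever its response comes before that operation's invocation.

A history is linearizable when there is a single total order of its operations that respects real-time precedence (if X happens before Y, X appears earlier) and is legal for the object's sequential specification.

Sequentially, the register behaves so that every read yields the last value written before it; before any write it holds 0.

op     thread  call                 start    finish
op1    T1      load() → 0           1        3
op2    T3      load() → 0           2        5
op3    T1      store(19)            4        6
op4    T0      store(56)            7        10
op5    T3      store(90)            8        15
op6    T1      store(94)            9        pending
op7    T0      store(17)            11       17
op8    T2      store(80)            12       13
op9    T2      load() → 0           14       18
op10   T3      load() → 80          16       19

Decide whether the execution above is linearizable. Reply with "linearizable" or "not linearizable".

the violation lands at event 18, op9's response at time 18: events 1..17 linearize, events 1..18 do not
the 8 completed operations admit 45 real-time orders; each fails the atomic register replay
every completion of the 2 pending operations (op6, op10) was checked; none linearizes
sample order op1, op2, op3, op4, op5, op7, op8, op9 (pending dropped) stalls at step 8 — op9 load() → 0 has no legal effect
sample order op1, op2, op3, op4, op5, op8, op7, op9 (pending dropped) stalls at step 8 — op9 load() → 0 has no legal effect

not linearizable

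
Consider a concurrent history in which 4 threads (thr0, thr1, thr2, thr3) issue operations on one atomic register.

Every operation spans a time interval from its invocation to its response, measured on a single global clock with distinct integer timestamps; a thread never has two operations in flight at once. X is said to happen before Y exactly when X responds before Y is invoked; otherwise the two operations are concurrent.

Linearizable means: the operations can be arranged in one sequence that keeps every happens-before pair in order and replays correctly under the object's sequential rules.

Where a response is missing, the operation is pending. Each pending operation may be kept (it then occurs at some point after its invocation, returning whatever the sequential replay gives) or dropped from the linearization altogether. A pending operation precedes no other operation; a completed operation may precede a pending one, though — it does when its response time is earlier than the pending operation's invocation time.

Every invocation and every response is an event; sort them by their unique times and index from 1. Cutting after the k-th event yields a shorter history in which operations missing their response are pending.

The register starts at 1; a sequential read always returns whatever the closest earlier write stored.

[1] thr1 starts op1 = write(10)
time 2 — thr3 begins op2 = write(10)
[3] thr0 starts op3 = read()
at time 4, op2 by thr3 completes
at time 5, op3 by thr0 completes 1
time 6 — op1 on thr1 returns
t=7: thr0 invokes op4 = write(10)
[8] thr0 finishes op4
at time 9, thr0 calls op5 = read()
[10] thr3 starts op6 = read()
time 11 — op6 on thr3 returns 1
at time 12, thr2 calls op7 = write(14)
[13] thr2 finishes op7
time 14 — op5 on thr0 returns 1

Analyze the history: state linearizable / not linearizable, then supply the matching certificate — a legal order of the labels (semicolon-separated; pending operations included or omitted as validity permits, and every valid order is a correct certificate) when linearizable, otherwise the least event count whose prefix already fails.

through event 10 a valid linearization exists; event 11 (op6 responding at time 11) ends that
the 5 completed operations admit 6 real-time orders; each fails the atomic register replay
no completion choice of the 1 pending operation (op5) rescues it — every subset was tried
one such order, op1, op2, op3, op4, op6 (pending dropped), breaks at step 3 where op3 read() → 1 is illegal
one such order, op1, op3, op2, op4, op6 (pending dropped), breaks at step 2 where op3 read() → 1 is illegal

not linearizable — minimal violating prefix: 11 events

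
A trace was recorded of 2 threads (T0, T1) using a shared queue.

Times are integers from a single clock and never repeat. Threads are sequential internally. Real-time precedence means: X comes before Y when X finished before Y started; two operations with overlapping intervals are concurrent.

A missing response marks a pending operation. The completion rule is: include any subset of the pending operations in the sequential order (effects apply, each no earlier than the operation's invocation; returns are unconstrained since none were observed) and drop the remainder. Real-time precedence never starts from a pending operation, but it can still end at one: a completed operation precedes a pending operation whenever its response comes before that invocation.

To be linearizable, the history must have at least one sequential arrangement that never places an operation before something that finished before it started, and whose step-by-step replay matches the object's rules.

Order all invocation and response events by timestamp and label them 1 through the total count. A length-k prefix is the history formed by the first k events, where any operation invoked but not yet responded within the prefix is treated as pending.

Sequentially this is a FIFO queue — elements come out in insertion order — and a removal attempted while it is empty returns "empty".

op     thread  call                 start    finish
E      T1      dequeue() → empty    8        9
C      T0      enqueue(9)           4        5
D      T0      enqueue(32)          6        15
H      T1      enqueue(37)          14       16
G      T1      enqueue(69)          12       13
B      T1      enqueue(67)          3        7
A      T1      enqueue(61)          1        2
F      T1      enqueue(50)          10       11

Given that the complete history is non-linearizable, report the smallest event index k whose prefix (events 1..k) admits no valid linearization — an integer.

9

events 1..8 are linearizable, e.g. via A, B, C:
step 1: A enqueue(61) — queue <61>
step 2: B enqueue(67) — queue <61,67>
step 3: C enqueue(9) — queue <61,67,9>
at event 9 (E's time-9 response) nothing linearizes any more
no completion choice of the 1 pending operation (D) rescues it — every subset was tried
sample order A, B, C, E (pending dropped) stalls at step 4 — E dequeue() → empty has no legal effect
sample order A, C, B, E (pending dropped) stalls at step 4 — E dequeue() → empty has no legal effect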